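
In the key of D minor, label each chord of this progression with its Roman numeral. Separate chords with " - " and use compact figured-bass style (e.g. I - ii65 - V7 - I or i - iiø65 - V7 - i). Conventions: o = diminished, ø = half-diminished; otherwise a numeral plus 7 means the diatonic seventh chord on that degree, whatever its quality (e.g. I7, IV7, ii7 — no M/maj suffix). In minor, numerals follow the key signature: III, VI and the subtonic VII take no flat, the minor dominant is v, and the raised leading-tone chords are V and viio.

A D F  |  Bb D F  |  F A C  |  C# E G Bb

A-D-F: minor triad on D = scale degree 1 → i64.
Bb-D-F has root Bb, degree 6 in D minor, so VI.
F-A-C has root F, degree 3 in D minor, so III.
C#-E-G-Bb: root C# is the leading tone; fully diminished seventh chord there is viio7.

i64 - VI - III - viio7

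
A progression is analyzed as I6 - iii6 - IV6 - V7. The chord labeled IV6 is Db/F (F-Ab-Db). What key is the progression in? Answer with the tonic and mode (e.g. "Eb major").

The chord Db/F is a major triad rooted on Db; its label is IV6.
If Db is scale degree 4 and the mode makes that degree carry a major triad, the tonic is Ab and the mode is major.

Ab major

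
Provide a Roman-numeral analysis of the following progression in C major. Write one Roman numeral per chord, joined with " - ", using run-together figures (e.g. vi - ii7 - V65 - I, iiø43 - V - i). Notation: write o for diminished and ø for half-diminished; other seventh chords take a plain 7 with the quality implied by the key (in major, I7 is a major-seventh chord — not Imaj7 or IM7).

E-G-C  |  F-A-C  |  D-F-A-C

I6 - IV - ii7

E-G-C: major triad on C = scale degree 1 → I6.
F-A-C has root F, degree 4 in C major, so IV.
D-F-A-C has root D, degree 2 in C major, so ii7.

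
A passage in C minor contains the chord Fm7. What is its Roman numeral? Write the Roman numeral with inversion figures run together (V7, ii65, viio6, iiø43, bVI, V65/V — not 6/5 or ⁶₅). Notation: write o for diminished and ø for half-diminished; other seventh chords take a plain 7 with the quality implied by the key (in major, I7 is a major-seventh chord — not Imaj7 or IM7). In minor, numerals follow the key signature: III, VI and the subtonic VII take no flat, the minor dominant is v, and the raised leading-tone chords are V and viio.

The pitches F-Ab-C-Eb form a minor seventh chord rooted on F.
In C minor, F is the subdominant; the diatonic minor seventh chord there is iv7.

iv7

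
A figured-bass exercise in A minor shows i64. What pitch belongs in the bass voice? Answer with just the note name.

i in A minor has root A; the chord is A-C-E.
The figure 64 means second inversion — the fifth is in the bass.

E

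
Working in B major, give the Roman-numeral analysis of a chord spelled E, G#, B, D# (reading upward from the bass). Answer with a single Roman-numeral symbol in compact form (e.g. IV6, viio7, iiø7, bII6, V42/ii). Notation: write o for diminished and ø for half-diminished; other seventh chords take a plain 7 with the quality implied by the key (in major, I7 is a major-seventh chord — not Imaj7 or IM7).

Stacked in thirds the chord is E-G#-B-D#: a major seventh chord on E.
In B major, E is the subdominant; the diatonic major seventh chord there is IV7.

IV7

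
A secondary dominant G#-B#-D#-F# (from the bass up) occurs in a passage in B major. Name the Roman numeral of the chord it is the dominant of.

The chord is a dominant seventh chord on G#.
A dominant resolves down a perfect fifth: G# → C#. In B major, C# is scale degree 2, i.e. ii.

ii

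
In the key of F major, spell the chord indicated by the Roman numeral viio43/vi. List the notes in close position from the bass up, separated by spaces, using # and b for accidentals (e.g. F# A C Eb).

G Bb C# E

viio43/vi is a secondary leading-tone chord. The target vi is D in F major; the applied chord is rooted a semitone below, on C#.
Building a fully diminished seventh chord on C# gives C#-E-G-Bb.
With the 43 figure the chord is in second inversion; from the bass G upward in close position it reads G-Bb-C#-E.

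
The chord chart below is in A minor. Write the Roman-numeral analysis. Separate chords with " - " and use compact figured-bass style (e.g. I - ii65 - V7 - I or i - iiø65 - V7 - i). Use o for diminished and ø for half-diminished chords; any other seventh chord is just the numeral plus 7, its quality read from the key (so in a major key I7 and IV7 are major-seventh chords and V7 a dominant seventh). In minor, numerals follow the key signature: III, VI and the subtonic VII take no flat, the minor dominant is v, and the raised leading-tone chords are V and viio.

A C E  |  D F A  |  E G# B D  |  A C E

i - iv - V7 - i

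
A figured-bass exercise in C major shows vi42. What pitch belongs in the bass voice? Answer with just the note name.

G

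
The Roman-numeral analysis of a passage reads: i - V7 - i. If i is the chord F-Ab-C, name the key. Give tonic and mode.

F minor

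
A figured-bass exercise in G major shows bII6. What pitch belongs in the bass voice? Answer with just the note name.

bII in G major has root Ab; the chord is Ab-C-Eb.
The figure 6 means first inversion — the third is in the bass.

C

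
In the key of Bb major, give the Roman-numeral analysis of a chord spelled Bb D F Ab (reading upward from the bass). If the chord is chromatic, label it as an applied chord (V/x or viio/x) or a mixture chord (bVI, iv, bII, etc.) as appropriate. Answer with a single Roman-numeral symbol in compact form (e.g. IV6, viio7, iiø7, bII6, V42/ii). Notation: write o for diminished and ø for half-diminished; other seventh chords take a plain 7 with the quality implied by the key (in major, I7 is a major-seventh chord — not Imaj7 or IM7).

V7/IV

The pitches Bb-D-F-Ab form a dominant seventh chord rooted on Bb.
Bb is not a diatonic chord root with this quality in Bb major, but it lies a perfect fifth above Eb (IV), so the chord functions as an applied dominant of IV.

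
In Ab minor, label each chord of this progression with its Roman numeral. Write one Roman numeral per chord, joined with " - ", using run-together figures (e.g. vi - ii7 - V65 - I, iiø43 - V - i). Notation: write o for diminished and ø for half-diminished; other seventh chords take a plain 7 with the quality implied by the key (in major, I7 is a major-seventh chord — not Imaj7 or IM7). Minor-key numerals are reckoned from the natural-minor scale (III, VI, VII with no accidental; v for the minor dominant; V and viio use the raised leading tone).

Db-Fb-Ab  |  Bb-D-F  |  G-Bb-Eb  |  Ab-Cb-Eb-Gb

Db-Fb-Ab: root Db is the subdominant; minor triad there is iv.
Bb-D-F is the secondary dominant of V (major triad on Bb): V/V.
G-Bb-Eb: root Eb is the dominant; major triad there is V6.
Ab-Cb-Eb-Gb has root Ab, degree 1 in Ab minor, so i7.

iv - V/V - V6 - i7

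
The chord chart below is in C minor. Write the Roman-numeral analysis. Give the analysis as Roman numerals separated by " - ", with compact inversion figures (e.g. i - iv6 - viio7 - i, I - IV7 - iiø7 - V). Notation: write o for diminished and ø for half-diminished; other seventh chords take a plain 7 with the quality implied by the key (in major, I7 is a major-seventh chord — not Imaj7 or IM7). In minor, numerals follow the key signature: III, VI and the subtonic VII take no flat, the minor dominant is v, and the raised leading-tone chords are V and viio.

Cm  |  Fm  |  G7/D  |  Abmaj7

i - iv - V43 - VI7

Cm: minor triad on C = scale degree 1 → i.
Fm: root F is the subdominant; minor triad there is iv.
G7/D: root G is the dominant; dominant seventh chord there is V43.
Abmaj7 has root Ab, degree 6 in C minor, so VI7.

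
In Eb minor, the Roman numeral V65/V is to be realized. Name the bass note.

The applied chord V65/V is rooted on F: F-A-C-Eb.
The figure 65 means first inversion — the third is in the bass.

A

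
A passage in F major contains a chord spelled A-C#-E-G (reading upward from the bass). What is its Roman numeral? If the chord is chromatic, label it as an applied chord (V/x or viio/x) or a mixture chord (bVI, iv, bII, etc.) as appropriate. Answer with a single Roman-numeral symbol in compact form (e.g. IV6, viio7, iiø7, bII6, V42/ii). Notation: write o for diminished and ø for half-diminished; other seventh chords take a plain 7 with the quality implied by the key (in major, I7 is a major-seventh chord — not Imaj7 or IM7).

V7/vi

Stacked in thirds the chord is A-C#-E-G: a dominant seventh chord on A.
A is not a diatonic chord root with this quality in F major, but it lies a perfect fifth above D (vi), so the chord functions as an applied dominant of vi.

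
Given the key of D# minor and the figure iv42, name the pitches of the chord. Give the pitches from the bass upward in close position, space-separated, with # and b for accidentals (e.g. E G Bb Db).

F# G# B D#

In D# minor, the subdominant is G#, and the diatonic chord built there is a minor seventh chord.
That chord is spelled G#-B-D#-F#.
The figured bass 42 indicates third inversion, placing the seventh (F#) in the bass: F#-G#-B-D#.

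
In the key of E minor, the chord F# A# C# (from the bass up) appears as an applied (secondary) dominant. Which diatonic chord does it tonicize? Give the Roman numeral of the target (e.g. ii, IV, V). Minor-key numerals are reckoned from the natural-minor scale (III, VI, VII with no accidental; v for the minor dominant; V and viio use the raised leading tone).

The chord is a major triad on F#.
A dominant resolves down a perfect fifth: F# → B. In E minor, B is scale degree 5, i.e. V.

V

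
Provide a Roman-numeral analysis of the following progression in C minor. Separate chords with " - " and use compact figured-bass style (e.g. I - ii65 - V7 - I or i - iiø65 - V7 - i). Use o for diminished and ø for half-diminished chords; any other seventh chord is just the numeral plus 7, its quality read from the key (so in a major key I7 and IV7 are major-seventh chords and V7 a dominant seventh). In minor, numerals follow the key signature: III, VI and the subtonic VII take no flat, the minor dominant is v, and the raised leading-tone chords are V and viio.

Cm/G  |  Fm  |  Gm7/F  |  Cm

i64 - iv - v42 - i

Cm/G: root C is the tonic; minor triad there is i64.
Fm: root F is the subdominant; minor triad there is iv.
Gm7/F: minor seventh chord on G = scale degree 5 → v42.
Cm: minor triad on C = scale degree 1 → i.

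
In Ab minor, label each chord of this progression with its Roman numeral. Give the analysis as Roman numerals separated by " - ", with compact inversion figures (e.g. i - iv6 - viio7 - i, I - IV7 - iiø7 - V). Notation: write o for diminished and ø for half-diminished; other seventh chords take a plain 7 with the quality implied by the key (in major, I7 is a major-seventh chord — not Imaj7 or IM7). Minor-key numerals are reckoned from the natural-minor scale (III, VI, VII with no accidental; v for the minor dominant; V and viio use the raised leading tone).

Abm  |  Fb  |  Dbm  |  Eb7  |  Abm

Abm: root Ab is the tonic; minor triad there is i.
Fb: root Fb is the submediant; major triad there is VI.
Dbm has root Db, degree 4 in Ab minor, so iv.
Eb7: root Eb is the dominant; dominant seventh chord there is V7.
Abm has root Ab, degree 1 in Ab minor, so i.

i - VI - iv - V7 - i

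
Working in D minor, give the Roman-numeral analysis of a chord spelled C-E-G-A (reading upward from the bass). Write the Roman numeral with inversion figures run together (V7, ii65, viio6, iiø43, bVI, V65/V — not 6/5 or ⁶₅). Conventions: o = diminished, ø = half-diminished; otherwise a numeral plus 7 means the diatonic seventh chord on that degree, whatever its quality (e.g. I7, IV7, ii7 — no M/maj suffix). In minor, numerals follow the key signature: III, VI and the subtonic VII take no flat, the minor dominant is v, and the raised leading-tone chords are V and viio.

v65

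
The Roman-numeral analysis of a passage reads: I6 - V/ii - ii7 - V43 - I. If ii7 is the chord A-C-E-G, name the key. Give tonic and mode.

G major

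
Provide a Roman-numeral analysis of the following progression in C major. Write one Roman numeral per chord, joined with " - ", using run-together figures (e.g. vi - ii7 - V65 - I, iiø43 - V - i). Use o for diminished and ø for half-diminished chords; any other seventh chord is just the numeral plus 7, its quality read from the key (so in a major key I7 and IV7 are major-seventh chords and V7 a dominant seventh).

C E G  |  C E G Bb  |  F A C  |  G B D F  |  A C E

C-E-G has root C, degree 1 in C major, so I.
C-E-G-Bb: chromatic; C is V of IV, so V7/IV.
F-A-C: root F is the subdominant; major triad there is IV.
G-B-D-F: root G is the dominant; dominant seventh chord there is V7.
A-C-E: root A is the submediant; minor triad there is vi.

I - V7/IV - IV - V7 - vi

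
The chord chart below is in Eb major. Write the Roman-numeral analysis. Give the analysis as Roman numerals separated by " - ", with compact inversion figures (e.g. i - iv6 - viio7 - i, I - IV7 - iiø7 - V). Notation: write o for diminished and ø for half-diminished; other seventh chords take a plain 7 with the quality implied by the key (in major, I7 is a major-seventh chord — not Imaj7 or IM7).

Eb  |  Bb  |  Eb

Eb: root Eb is the tonic; major triad there is I.
Bb: major triad on Bb = scale degree 5 → V.
Eb: major triad on Eb = scale degree 1 → I.

I - V - I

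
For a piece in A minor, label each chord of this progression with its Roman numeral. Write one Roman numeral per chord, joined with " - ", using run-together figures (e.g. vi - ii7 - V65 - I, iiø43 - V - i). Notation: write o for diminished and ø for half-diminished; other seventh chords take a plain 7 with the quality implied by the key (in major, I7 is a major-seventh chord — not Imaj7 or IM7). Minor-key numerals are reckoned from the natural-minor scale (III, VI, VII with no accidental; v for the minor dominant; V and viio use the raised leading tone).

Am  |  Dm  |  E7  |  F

i - iv - V7 - VI

Am: root A is the tonic; minor triad there is i.
Dm: root D is the subdominant; minor triad there is iv.
E7: dominant seventh chord on E = scale degree 5 → V7.
F: root F is the submediant; major triad there is VI.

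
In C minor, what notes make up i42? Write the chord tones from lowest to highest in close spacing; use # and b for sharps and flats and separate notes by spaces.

The numeral's case and figure indicate a minor seventh chord. In C minor its root, the first degree, is C.
That chord is spelled C-Eb-G-Bb.
The figured bass 42 indicates third inversion, placing the seventh (Bb) in the bass: Bb-C-Eb-G.

Bb C Eb G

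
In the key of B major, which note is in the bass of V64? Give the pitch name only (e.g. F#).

V in B major has root F#; the chord is F#-A#-C#.
The figure 64 means second inversion — the fifth is in the bass.

C#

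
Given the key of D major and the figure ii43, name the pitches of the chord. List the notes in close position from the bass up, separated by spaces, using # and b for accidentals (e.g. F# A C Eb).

B D E G

The numeral's case and figure indicate a minor seventh chord. In D major its root, the second degree, is E.
That chord is spelled E-G-B-D.
With the 43 figure the chord is in second inversion; from the bass B upward in close position it reads B-D-E-G.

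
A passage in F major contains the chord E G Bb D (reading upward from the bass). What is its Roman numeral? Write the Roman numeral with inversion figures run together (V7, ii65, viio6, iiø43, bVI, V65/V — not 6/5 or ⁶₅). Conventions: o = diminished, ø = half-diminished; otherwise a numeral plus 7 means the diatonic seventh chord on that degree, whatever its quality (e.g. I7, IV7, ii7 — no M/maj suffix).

viiø7

The pitches E-G-Bb-D form a half-diminished seventh chord rooted on E.
In F major, E is the leading tone; the diatonic half-diminished seventh chord there is viiø7.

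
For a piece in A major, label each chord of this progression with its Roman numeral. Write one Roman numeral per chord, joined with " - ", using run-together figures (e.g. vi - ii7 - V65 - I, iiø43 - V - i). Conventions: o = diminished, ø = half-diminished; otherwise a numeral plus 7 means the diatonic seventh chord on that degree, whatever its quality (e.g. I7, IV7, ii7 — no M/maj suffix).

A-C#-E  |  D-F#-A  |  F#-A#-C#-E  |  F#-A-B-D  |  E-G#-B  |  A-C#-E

I - IV - V7/ii - ii43 - V - I

A-C#-E: root A is the tonic; major triad there is I.
D-F#-A: major triad on D = scale degree 4 → IV.
F#-A#-C#-E is the secondary dominant of ii (dominant seventh chord on F#): V7/ii.
F#-A-B-D: root B is the supertonic; minor seventh chord there is ii43.
E-G#-B has root E, degree 5 in A major, so V.
A-C#-E: root A is the tonic; major triad there is I.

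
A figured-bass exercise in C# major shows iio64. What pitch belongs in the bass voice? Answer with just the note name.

iio in C# major has root D#; the chord is D#-F#-A.
The figure 64 means second inversion — the fifth is in the bass.

A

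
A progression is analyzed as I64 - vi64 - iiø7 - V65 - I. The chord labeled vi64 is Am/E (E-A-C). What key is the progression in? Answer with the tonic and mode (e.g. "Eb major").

The chord Am/E is a minor triad rooted on A; its label is vi64.
Counting down 5 scale steps from A places the tonic on C; a minor triad on degree 6 is diatonic only in major.

C major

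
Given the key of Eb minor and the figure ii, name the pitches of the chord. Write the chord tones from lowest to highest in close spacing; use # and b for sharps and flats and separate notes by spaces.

F Ab C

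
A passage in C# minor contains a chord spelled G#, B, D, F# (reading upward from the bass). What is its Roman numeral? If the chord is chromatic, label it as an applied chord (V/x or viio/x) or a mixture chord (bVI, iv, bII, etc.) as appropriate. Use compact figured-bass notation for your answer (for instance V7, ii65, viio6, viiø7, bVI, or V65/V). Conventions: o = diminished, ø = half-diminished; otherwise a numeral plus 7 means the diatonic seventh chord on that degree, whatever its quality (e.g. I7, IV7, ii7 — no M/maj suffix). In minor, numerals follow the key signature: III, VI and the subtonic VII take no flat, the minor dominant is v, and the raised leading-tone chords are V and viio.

The pitches G#-B-D-F# form a half-diminished seventh chord rooted on G#.
G# sits a half step below A (VI in C# minor); a diminished chord there is the applied leading-tone chord of VI.

viiø7/VI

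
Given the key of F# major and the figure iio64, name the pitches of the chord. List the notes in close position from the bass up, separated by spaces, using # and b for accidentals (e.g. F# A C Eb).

iio64 is the diminished supertonic triad, borrowed from the parallel minor. In F# major that root is G#.
So the chord is G#-B-D.
With the 64 figure the chord is in second inversion; from the bass D upward in close position it reads D-G#-B.

D G# B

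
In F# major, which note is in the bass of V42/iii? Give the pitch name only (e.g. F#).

D#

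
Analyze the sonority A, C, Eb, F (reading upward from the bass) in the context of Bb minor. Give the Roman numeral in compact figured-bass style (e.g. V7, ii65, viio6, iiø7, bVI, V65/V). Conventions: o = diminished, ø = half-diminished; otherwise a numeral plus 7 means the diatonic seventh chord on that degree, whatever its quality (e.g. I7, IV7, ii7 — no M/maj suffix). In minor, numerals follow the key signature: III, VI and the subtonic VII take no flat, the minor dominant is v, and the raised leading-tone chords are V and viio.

Stacked in thirds the chord is F-A-C-Eb: a dominant seventh chord on F.
F is scale degree 5 in Bb minor, and a dominant seventh chord on that degree is written V7.
With A in the bass the chord is in first inversion, so the figured bass is 65.

V65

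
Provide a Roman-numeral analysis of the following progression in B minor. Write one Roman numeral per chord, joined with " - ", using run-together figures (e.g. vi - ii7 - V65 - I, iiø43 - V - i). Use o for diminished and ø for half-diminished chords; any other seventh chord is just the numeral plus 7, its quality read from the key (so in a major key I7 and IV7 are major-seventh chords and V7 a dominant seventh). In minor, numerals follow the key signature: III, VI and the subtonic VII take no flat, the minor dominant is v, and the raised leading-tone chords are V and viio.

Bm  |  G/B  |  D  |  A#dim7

i - VI6 - III - viio7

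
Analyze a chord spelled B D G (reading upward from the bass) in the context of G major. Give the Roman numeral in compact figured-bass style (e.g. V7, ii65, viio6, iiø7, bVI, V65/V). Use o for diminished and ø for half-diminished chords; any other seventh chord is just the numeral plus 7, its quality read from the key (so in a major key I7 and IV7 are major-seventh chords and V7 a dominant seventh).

I6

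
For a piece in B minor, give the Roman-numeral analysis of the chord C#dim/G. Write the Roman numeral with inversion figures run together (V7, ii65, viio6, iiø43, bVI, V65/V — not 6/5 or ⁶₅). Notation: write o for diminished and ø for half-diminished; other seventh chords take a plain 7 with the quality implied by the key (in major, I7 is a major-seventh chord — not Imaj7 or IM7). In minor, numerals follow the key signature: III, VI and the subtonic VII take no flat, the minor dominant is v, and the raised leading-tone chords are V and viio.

Stacked in thirds the chord is C#-E-G: a diminished triad on C#.
In B minor, C# is the supertonic; the diatonic diminished triad there is iio.
With G in the bass the chord is in second inversion, so the figured bass is 64.

iio64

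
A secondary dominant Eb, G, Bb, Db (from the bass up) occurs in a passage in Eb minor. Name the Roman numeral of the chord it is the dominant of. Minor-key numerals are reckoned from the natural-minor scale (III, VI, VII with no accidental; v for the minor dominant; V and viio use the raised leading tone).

iv

The chord is a dominant seventh chord on Eb.
A dominant resolves down a perfect fifth: Eb → Ab. In Eb minor, Ab is scale degree 4, i.e. iv.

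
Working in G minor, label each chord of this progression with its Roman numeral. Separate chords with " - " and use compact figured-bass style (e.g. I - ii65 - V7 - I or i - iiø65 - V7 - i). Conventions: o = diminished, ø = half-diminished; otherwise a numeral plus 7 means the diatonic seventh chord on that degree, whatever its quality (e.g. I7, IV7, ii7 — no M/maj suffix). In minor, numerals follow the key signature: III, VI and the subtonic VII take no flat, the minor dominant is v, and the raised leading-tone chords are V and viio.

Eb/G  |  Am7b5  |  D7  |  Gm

VI6 - iiø7 - V7 - i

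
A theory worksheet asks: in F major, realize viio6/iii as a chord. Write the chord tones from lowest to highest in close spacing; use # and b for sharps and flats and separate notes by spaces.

viio6/iii is a secondary leading-tone chord. The target iii is A in F major; the applied chord is rooted a semitone below, on G#.
Building a diminished triad on G# gives G#-B-D.
The figured bass 6 indicates first inversion, placing the third (B) in the bass: B-D-G#.

B D G#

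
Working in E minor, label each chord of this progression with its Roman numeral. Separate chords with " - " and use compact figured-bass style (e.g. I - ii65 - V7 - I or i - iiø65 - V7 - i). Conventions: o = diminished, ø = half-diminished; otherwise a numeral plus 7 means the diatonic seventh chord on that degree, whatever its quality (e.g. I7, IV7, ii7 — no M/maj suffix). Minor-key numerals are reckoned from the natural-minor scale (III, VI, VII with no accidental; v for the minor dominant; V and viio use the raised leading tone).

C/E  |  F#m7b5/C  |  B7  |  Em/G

VI6 - iiø43 - V7 - i6

C/E has root C, degree 6 in E minor, so VI6.
F#m7b5/C: half-diminished seventh chord on F# = scale degree 2 → iiø43.
B7: dominant seventh chord on B = scale degree 5 → V7.
Em/G: root E is the tonic; minor triad there is i6.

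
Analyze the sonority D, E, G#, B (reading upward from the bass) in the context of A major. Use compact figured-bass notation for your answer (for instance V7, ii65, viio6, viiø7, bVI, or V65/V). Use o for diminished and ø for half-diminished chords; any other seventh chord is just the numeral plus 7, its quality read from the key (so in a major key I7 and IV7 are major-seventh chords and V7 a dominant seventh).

V42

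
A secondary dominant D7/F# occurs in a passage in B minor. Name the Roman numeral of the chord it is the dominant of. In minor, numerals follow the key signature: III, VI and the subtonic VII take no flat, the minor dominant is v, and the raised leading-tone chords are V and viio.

VI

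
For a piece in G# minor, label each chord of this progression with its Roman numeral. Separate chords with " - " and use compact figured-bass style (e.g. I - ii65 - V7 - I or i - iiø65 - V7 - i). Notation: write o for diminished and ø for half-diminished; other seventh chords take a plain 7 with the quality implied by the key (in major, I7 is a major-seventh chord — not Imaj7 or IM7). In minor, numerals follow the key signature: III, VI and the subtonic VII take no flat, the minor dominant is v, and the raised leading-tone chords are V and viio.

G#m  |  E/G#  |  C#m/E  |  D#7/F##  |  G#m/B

G#m has root G#, degree 1 in G# minor, so i.
E/G#: root E is the submediant; major triad there is VI6.
C#m/E has root C#, degree 4 in G# minor, so iv6.
D#7/F##: root D# is the dominant; dominant seventh chord there is V65.
G#m/B has root G#, degree 1 in G# minor, so i6.

i - VI6 - iv6 - V65 - i6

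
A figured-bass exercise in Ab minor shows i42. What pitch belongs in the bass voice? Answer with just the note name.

Gb

i in Ab minor has root Ab; the chord is Ab-Cb-Eb-Gb.
The figure 42 means third inversion — the seventh is in the bass.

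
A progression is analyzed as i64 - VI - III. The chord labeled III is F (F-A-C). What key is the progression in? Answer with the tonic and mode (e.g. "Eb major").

III is given as F-A-C — a major triad with root F.
If F is scale degree 3 and the mode makes that degree carry a major triad, the tonic is D and the mode is minor.

D minor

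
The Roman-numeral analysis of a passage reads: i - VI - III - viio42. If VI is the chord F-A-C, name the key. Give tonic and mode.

A minor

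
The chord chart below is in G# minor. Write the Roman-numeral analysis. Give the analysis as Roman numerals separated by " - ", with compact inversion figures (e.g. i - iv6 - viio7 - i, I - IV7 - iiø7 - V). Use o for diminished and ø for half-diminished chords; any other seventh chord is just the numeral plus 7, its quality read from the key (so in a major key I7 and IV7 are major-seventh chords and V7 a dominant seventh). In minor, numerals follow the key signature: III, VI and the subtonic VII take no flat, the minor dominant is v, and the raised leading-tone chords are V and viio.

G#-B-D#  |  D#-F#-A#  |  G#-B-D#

G#-B-D#: root G# is the tonic; minor triad there is i.
D#-F#-A# has root D#, degree 5 in G# minor, so v.
G#-B-D#: minor triad on G# = scale degree 1 → i.

i - v - i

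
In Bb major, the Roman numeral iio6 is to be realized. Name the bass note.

Eb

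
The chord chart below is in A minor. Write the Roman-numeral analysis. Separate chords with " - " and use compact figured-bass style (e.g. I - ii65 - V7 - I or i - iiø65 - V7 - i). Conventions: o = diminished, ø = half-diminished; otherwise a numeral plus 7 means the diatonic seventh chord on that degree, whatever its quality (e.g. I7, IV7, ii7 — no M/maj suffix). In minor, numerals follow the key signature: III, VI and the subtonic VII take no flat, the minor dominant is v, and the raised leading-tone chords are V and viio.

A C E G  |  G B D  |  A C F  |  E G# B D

A-C-E-G has root A, degree 1 in A minor, so i7.
G-B-D: root G is the subtonic; major triad there is VII.
A-C-F: major triad on F = scale degree 6 → VI6.
E-G#-B-D has root E, degree 5 in A minor, so V7.

i7 - VII - VI6 - V7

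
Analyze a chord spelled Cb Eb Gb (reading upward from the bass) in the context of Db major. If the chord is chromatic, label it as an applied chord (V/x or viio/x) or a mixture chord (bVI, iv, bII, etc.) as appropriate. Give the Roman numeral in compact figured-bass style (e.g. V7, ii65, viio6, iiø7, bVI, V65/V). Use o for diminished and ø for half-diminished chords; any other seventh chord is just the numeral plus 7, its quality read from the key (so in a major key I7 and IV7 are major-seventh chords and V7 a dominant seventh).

bVII

The pitches Cb-Eb-Gb form a major triad rooted on Cb.
Cb is the lowered seventh degree of Db major (diatonic 7 would be C). This is a major triad on the lowered seventh degree (the subtonic), borrowed from the parallel minor.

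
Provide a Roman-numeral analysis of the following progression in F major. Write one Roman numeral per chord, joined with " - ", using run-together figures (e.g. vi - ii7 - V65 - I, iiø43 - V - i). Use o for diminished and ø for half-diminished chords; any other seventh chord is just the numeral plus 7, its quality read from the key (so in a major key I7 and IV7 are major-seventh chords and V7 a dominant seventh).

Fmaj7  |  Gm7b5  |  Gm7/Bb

Fmaj7 has root F, degree 1 in F major, so I7.
Gm7b5: G with this quality isn't in the key; it's iiø7, borrowed from the parallel minor.
Gm7/Bb: minor seventh chord on G = scale degree 2 → ii65.

I7 - iiø7 - ii65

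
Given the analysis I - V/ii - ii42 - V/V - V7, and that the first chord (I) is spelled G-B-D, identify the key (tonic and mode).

The chord G is a major triad rooted on G; its label is I.
If G is scale degree 1 and the mode makes that degree carry a major triad, the tonic is G and the mode is major.

G major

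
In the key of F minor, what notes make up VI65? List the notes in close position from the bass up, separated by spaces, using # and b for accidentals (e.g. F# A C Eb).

In F minor, the sixth degree is Db, and the diatonic chord built there is a major seventh chord.
Stacking thirds from Db gives Db-F-Ab-C.
With the 65 figure the chord is in first inversion; from the bass F upward in close position it reads F-Ab-C-Db.

F Ab C Db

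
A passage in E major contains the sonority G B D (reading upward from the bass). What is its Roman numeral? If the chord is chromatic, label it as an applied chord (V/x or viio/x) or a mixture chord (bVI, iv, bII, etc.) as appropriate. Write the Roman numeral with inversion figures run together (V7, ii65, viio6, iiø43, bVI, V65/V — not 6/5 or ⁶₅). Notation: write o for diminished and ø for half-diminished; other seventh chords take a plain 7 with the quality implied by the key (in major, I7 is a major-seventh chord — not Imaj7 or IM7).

bIII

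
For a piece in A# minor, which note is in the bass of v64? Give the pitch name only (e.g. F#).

B#

v in A# minor has root E#; the chord is E#-G#-B#.
The figure 64 means second inversion — the fifth is in the bass.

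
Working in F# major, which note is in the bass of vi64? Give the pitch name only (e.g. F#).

vi in F# major has root D#; the chord is D#-F#-A#.
The figure 64 means second inversion — the fifth is in the bass.

A#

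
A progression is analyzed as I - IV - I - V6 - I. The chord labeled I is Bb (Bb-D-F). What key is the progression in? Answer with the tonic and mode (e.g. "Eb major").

The anchor chord is a major triad on Bb, labeled I.
If Bb is scale degree 1 and the mode makes that degree carry a major triad, the tonic is Bb and the mode is major.

Bb major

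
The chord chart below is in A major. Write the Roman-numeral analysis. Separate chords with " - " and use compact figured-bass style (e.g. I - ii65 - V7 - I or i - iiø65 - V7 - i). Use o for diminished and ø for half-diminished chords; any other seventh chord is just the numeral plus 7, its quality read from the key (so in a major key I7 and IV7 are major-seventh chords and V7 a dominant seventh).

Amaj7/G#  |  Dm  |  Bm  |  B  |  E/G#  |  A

Amaj7/G#: root A is the tonic; major seventh chord there is I42.
Dm: minor triad on D — chromatic; iv (borrowed from the parallel minor).
Bm: root B is the supertonic; minor triad there is ii.
B: chromatic; B is V of V, so V/V.
E/G#: root E is the dominant; major triad there is V6.
A: root A is the tonic; major triad there is I.

I42 - iv - ii - V/V - V6 - I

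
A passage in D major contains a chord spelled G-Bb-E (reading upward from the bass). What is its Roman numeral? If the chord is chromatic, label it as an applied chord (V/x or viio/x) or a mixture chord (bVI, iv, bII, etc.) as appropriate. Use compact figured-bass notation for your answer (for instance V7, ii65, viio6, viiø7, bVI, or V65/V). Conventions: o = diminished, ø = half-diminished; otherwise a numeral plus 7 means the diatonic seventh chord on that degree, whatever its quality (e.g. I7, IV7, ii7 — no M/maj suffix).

The pitches E-G-Bb form a diminished triad rooted on E.
E is the second degree of D major. This is the diminished supertonic triad, borrowed from the parallel minor.
With G in the bass the chord is in first inversion, so the figured bass is 6.

iio6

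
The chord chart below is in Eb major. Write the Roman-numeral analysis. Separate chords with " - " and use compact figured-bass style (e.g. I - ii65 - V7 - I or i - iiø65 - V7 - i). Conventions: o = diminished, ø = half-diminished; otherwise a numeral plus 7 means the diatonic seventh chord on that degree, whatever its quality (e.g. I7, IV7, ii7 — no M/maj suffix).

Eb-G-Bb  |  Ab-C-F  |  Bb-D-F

Eb-G-Bb has root Eb, degree 1 in Eb major, so I.
Ab-C-F has root F, degree 2 in Eb major, so ii6.
Bb-D-F: root Bb is the dominant; major triad there is V.

I - ii6 - V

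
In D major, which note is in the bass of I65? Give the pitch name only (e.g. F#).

F#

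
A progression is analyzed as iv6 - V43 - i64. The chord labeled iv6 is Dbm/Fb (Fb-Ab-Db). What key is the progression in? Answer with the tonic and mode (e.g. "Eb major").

Ab minor

iv6 is given as Fb-Ab-Db — a minor triad with root Db.
iv6 on Db implies Db is the subdominant; that puts the tonic at Ab, and the lowercase numeral fits minor mode.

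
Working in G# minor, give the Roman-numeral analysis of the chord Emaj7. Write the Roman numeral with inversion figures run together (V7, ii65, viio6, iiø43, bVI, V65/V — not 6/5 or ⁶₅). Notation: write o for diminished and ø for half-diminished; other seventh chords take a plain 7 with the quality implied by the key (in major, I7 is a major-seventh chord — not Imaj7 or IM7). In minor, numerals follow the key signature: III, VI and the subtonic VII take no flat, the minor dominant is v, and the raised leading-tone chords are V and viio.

VI7

Stacked in thirds the chord is E-G#-B-D#: a major seventh chord on E.
E is scale degree 6 in G# minor, and a major seventh chord on that degree is written VI7.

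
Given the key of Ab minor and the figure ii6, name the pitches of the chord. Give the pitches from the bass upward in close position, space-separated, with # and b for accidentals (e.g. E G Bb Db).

Db F Bb

ii6 is the minor supertonic, borrowed from the parallel major (the Dorian ii). In Ab minor that root is Bb.
So the chord is Bb-Db-F.
With the 6 figure the chord is in first inversion; from the bass Db upward in close position it reads Db-F-Bb.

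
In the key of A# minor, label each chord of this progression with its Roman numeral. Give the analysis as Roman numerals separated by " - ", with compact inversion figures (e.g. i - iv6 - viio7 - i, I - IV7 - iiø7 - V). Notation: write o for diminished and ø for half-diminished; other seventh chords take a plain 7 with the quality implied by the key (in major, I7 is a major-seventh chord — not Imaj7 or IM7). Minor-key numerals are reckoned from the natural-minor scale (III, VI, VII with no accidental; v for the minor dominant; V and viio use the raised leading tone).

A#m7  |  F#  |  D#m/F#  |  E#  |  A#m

i7 - VI - iv6 - V - i

A#m7: minor seventh chord on A# = scale degree 1 → i7.
F#: major triad on F# = scale degree 6 → VI.
D#m/F#: minor triad on D# = scale degree 4 → iv6.
E#: root E# is the dominant; major triad there is V.
A#m: root A# is the tonic; minor triad there is i.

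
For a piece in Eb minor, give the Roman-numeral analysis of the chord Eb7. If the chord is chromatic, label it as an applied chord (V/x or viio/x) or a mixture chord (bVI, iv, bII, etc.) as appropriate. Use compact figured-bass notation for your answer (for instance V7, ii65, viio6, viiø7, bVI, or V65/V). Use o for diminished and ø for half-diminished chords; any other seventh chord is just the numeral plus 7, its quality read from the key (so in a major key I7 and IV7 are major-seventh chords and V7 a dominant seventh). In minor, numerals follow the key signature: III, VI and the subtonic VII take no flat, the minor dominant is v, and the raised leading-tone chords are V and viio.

Stacked in thirds the chord is Eb-G-Bb-Db: a dominant seventh chord on Eb.
Eb is not a diatonic chord root with this quality in Eb minor, but it lies a perfect fifth above Ab (iv), so the chord functions as an applied dominant of iv.

V7/iv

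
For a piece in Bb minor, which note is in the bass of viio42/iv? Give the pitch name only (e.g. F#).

Cb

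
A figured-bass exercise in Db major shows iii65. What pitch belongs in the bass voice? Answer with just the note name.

Ab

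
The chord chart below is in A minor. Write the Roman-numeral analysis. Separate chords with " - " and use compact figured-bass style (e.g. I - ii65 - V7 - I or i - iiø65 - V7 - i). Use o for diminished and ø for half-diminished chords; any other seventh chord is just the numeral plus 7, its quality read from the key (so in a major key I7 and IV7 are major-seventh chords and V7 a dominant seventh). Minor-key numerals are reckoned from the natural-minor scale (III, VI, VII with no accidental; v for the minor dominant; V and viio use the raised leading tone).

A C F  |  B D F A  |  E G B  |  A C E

A-C-F: root F is the submediant; major triad there is VI6.
B-D-F-A: half-diminished seventh chord on B = scale degree 2 → iiø7.
E-G-B has root E, degree 5 in A minor, so v.
A-C-E: minor triad on A = scale degree 1 → i.

VI6 - iiø7 - v - i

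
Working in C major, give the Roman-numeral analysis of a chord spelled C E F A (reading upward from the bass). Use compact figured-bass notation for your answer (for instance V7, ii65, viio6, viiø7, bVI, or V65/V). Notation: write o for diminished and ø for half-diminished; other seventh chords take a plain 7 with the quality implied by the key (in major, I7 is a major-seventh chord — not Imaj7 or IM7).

IV43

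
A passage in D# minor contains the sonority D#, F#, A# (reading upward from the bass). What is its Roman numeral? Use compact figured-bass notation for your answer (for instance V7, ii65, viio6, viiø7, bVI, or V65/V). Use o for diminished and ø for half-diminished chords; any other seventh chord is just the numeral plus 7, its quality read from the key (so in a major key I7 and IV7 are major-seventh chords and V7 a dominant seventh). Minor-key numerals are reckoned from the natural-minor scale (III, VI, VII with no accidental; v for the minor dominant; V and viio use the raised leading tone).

Stacked in thirds the chord is D#-F#-A#: a minor triad on D#.
D# is scale degree 1 in D# minor, and a minor triad on that degree is written i.

i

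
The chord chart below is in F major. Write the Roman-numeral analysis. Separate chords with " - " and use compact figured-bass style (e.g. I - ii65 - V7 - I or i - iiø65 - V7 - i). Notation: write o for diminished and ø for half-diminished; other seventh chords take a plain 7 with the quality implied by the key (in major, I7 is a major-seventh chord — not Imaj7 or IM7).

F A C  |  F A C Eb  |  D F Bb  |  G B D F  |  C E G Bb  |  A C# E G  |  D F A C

I - V7/IV - IV6 - V7/V - V7 - V7/vi - vi7

F-A-C: root F is the tonic; major triad there is I.
F-A-C-Eb: a dominant seventh chord on F, the applied dominant of IV → V7/IV.
D-F-Bb has root Bb, degree 4 in F major, so IV6.
G-B-D-F: a dominant seventh chord on G, the applied dominant of V → V7/V.
C-E-G-Bb: dominant seventh chord on C = scale degree 5 → V7.
A-C#-E-G is the secondary dominant of vi (dominant seventh chord on A): V7/vi.
D-F-A-C has root D, degree 6 in F major, so vi7.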